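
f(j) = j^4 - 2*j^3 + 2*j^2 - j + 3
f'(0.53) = 0.03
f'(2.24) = 22.81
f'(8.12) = 1777.42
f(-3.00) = 159.00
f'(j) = 4*j^3 - 6*j^2 + 4*j - 1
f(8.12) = 3403.32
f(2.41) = 17.95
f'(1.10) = 1.46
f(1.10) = 3.12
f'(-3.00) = -175.00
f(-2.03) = 46.98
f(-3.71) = 325.82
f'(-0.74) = -8.87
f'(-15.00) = -14911.00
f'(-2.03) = -67.31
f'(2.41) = 29.78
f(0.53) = 2.81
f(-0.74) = 5.95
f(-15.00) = 57843.00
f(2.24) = 13.49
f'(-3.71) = -302.68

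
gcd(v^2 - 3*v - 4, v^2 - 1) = v + 1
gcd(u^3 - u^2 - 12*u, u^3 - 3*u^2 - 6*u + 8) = u - 4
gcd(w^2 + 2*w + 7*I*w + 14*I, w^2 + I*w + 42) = w + 7*I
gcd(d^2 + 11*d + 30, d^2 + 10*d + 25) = d + 5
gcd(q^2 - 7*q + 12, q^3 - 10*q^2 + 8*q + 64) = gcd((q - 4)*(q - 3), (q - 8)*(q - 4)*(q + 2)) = q - 4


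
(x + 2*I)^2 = x^2 + 4*I*x - 4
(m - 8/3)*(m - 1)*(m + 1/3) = m^3 - 10*m^2/3 + 13*m/9 + 8/9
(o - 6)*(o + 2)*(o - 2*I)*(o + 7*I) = o^4 - 4*o^3 + 5*I*o^3 + 2*o^2 - 20*I*o^2 - 56*o - 60*I*o - 168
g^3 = g^3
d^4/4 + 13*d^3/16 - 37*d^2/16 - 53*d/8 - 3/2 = (d/4 + 1)*(d - 3)*(d + 1/4)*(d + 2)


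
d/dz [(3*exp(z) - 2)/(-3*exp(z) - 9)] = -11*exp(z)/(3*(exp(z) + 3)^2)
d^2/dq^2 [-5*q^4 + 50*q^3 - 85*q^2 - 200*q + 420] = -60*q^2 + 300*q - 170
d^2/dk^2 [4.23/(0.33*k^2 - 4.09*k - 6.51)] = (0.921294*k^2 - 11.418462*k - 4.23*(0.66*k - 4.09)*(1.32*k - 8.18) - 18.174618)/(-0.33*k^2 + 4.09*k + 6.51)^3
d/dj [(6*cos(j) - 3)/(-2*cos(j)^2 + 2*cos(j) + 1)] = 12*(sin(j)^2 + cos(j) - 2)*sin(j)/(2*cos(j) - cos(2*j))^2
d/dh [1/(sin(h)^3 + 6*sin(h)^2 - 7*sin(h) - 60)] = (-3*sin(h)^2 - 12*sin(h) + 7)*cos(h)/(sin(h)^3 + 6*sin(h)^2 - 7*sin(h) - 60)^2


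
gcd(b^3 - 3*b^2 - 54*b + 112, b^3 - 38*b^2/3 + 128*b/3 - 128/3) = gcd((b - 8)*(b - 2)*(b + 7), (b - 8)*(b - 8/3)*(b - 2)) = b^2 - 10*b + 16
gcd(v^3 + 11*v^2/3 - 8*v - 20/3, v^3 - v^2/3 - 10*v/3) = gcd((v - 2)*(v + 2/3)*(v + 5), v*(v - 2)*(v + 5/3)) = v - 2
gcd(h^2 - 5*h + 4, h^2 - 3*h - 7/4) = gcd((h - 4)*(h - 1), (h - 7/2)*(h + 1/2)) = 1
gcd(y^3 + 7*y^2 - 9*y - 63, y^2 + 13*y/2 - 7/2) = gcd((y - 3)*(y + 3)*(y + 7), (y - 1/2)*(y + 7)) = y + 7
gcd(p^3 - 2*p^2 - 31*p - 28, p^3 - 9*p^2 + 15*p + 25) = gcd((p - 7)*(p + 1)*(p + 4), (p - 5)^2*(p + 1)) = p + 1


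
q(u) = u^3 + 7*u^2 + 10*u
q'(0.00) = 10.00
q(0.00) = 0.00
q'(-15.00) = 475.00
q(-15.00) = -1950.00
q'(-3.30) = -3.53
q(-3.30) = 7.29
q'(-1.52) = -4.35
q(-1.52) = -2.54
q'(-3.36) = -3.17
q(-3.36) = 7.49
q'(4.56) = 136.22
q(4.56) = 285.97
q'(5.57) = 181.05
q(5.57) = 445.68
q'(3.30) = 88.87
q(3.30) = 145.17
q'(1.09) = 28.82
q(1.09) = 20.51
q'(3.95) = 112.11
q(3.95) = 210.35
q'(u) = 3*u^2 + 14*u + 10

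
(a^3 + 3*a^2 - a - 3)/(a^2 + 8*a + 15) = (a^2 - 1)/(a + 5)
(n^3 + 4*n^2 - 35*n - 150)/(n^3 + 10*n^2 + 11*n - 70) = (n^2 - n - 30)/(n^2 + 5*n - 14)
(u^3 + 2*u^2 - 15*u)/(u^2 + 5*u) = u - 3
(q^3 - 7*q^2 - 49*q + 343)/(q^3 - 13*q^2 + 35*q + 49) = (q + 7)/(q + 1)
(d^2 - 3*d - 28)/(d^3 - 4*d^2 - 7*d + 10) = (d^2 - 3*d - 28)/(d^3 - 4*d^2 - 7*d + 10)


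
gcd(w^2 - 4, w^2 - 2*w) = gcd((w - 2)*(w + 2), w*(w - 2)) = w - 2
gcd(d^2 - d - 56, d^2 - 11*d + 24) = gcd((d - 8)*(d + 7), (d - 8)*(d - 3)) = d - 8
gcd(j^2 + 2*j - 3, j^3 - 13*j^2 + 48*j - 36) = j - 1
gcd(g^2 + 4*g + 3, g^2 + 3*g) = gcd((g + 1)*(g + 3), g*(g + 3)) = g + 3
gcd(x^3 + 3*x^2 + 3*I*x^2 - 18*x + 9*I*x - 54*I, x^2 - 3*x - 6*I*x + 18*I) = x - 3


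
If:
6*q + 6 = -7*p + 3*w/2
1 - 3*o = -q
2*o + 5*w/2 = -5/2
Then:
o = -5*w/4 - 5/4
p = 24*w/7 + 45/14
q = -15*w/4 - 19/4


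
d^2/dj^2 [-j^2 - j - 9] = -2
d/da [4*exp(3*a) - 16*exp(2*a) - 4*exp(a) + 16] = (12*exp(2*a) - 32*exp(a) - 4)*exp(a)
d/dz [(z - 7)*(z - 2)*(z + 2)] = 3*z^2 - 14*z - 4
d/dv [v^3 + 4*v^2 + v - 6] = 3*v^2 + 8*v + 1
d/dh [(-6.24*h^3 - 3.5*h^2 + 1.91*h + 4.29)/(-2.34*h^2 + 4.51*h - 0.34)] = (14.6016*h^4 - 56.2848*h^3 - 4.9508*h^2 + 22.4572*h - 19.9973)/(5.4756*h^4 - 21.1068*h^3 + 21.9313*h^2 - 3.0668*h + 0.1156)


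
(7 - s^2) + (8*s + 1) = -s^2 + 8*s + 8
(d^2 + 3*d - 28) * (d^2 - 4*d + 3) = d^4 - d^3 - 37*d^2 + 121*d - 84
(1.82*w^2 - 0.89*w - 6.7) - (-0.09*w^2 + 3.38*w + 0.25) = 1.91*w^2 - 4.27*w - 6.95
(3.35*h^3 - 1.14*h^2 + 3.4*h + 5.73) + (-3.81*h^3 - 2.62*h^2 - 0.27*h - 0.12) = -0.46*h^3 - 3.76*h^2 + 3.13*h + 5.61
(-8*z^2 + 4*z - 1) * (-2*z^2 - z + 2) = 16*z^4 - 18*z^2 + 9*z - 2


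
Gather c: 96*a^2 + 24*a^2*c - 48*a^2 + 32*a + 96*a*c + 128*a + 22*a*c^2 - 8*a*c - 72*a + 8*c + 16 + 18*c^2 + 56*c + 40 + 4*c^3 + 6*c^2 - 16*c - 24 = 48*a^2 + 88*a + 4*c^3 + c^2*(22*a + 24) + c*(24*a^2 + 88*a + 48) + 32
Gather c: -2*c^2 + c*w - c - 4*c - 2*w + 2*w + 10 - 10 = -2*c^2 + c*(w - 5)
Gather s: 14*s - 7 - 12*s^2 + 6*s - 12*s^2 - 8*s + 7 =-24*s^2 + 12*s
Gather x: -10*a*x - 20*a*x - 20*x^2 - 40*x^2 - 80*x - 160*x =-60*x^2 + x*(-30*a - 240)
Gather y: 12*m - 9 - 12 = 12*m - 21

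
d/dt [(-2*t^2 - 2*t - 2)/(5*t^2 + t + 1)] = 8*t*(t + 2)/(25*t^4 + 10*t^3 + 11*t^2 + 2*t + 1)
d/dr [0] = 0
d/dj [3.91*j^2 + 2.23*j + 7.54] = 7.82*j + 2.23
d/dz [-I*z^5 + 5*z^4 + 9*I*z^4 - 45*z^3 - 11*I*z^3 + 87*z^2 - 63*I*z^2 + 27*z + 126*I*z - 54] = -5*I*z^4 + z^3*(20 + 36*I) + z^2*(-135 - 33*I) + z*(174 - 126*I) + 27 + 126*I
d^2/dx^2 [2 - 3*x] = 0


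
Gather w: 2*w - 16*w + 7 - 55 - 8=-14*w - 56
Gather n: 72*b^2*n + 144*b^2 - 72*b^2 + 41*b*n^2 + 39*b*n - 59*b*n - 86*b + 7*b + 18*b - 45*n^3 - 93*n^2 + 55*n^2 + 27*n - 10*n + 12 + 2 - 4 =72*b^2 - 61*b - 45*n^3 + n^2*(41*b - 38) + n*(72*b^2 - 20*b + 17) + 10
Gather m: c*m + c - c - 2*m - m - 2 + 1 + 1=m*(c - 3)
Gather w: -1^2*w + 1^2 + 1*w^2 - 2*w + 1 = w^2 - 3*w + 2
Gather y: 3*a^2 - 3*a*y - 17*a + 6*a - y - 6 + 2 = 3*a^2 - 11*a + y*(-3*a - 1) - 4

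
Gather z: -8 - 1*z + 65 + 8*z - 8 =7*z + 49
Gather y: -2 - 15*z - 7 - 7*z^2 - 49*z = -7*z^2 - 64*z - 9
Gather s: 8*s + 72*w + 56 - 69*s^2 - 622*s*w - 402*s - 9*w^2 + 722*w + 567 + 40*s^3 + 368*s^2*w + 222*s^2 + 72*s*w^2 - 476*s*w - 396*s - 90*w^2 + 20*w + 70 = 40*s^3 + s^2*(368*w + 153) + s*(72*w^2 - 1098*w - 790) - 99*w^2 + 814*w + 693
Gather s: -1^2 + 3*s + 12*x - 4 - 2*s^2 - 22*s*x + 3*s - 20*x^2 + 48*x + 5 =-2*s^2 + s*(6 - 22*x) - 20*x^2 + 60*x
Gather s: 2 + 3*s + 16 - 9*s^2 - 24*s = -9*s^2 - 21*s + 18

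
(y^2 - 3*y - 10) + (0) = y^2 - 3*y - 10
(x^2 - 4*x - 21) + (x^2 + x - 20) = 2*x^2 - 3*x - 41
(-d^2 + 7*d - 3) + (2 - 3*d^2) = -4*d^2 + 7*d - 1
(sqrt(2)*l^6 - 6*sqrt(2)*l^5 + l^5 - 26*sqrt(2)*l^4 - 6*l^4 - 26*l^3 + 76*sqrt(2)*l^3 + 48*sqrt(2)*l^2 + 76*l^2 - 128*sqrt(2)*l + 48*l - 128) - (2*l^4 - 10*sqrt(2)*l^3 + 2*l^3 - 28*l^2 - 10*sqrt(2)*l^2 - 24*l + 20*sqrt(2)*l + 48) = sqrt(2)*l^6 - 6*sqrt(2)*l^5 + l^5 - 26*sqrt(2)*l^4 - 8*l^4 - 28*l^3 + 86*sqrt(2)*l^3 + 58*sqrt(2)*l^2 + 104*l^2 - 148*sqrt(2)*l + 72*l - 176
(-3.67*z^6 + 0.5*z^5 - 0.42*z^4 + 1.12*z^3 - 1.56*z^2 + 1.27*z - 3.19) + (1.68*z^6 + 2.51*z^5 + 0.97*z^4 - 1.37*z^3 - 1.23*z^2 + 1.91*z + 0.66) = -1.99*z^6 + 3.01*z^5 + 0.55*z^4 - 0.25*z^3 - 2.79*z^2 + 3.18*z - 2.53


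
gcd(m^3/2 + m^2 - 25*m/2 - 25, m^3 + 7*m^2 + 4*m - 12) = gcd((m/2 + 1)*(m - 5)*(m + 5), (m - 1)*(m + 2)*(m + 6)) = m + 2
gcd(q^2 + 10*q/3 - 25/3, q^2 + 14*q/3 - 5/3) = q + 5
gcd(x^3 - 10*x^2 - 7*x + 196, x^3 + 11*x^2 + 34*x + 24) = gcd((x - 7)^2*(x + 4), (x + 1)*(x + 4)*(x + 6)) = x + 4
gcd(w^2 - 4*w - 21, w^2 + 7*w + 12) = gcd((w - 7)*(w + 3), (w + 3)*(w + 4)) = w + 3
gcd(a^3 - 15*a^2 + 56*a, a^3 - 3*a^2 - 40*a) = a^2 - 8*a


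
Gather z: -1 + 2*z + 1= 2*z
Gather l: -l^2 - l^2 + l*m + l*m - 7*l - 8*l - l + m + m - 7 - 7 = -2*l^2 + l*(2*m - 16) + 2*m - 14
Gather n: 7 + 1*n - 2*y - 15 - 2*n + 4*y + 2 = -n + 2*y - 6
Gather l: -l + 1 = 1 - l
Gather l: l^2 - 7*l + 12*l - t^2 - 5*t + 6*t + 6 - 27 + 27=l^2 + 5*l - t^2 + t + 6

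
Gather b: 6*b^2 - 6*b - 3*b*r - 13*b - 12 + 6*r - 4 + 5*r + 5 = 6*b^2 + b*(-3*r - 19) + 11*r - 11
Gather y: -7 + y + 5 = y - 2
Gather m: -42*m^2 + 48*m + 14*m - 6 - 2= -42*m^2 + 62*m - 8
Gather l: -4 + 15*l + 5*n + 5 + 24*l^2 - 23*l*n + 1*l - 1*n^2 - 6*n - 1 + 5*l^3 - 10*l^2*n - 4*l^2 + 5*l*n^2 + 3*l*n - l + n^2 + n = 5*l^3 + l^2*(20 - 10*n) + l*(5*n^2 - 20*n + 15)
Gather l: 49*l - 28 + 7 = 49*l - 21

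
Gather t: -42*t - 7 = -42*t - 7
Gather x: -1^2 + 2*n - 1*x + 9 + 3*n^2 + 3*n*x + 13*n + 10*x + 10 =3*n^2 + 15*n + x*(3*n + 9) + 18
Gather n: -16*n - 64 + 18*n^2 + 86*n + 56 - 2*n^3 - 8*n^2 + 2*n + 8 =-2*n^3 + 10*n^2 + 72*n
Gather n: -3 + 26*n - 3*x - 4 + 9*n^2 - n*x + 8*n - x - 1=9*n^2 + n*(34 - x) - 4*x - 8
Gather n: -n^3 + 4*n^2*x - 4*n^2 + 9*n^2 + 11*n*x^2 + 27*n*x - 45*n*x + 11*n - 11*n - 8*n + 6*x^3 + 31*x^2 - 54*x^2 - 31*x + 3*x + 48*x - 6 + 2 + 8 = -n^3 + n^2*(4*x + 5) + n*(11*x^2 - 18*x - 8) + 6*x^3 - 23*x^2 + 20*x + 4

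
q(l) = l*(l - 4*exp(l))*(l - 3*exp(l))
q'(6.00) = 25254303.39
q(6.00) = 11616896.93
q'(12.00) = 7946545239750.33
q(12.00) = 3814269531595.71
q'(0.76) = 108.60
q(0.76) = 33.49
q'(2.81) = 20368.83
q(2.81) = 8407.10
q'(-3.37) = 32.88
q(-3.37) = -41.05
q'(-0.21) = 6.84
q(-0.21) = -1.92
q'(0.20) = 21.42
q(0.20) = 3.25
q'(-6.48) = 125.66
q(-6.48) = -272.55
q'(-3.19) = 29.32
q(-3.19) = -35.46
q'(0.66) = 81.75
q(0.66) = 24.04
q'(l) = l*(1 - 4*exp(l))*(l - 3*exp(l)) + l*(1 - 3*exp(l))*(l - 4*exp(l)) + (l - 4*exp(l))*(l - 3*exp(l)) = -7*l^2*exp(l) + 3*l^2 + 24*l*exp(2*l) - 14*l*exp(l) + 12*exp(2*l)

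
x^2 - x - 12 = (x - 4)*(x + 3)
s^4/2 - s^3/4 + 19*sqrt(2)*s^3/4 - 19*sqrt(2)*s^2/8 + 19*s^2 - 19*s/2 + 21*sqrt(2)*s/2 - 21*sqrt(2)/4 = (s/2 + sqrt(2)/2)*(s - 1/2)*(s + 3*sqrt(2)/2)*(s + 7*sqrt(2))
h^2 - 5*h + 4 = (h - 4)*(h - 1)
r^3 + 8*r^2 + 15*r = r*(r + 3)*(r + 5)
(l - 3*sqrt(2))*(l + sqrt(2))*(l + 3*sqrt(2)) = l^3 + sqrt(2)*l^2 - 18*l - 18*sqrt(2)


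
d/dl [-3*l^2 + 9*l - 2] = 9 - 6*l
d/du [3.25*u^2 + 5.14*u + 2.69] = 6.5*u + 5.14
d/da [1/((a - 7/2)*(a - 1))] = 2*(9 - 4*a)/(4*a^4 - 36*a^3 + 109*a^2 - 126*a + 49)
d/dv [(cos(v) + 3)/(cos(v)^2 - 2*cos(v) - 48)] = (cos(v)^2 + 6*cos(v) + 42)*sin(v)/(sin(v)^2 + 2*cos(v) + 47)^2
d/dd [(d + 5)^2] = 2*d + 10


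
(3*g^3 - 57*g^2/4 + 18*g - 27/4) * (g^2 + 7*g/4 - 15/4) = 3*g^5 - 9*g^4 - 291*g^3/16 + 1251*g^2/16 - 1269*g/16 + 405/16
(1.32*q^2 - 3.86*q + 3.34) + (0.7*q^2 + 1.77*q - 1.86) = 2.02*q^2 - 2.09*q + 1.48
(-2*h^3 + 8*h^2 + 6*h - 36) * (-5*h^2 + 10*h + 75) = 10*h^5 - 60*h^4 - 100*h^3 + 840*h^2 + 90*h - 2700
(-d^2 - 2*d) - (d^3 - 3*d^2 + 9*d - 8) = -d^3 + 2*d^2 - 11*d + 8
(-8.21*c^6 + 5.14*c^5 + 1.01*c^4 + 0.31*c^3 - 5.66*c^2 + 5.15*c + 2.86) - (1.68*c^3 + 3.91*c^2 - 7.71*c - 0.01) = -8.21*c^6 + 5.14*c^5 + 1.01*c^4 - 1.37*c^3 - 9.57*c^2 + 12.86*c + 2.87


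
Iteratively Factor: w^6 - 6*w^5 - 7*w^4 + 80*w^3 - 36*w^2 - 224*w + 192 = (w - 4)*(w^5 - 2*w^4 - 15*w^3 + 20*w^2 + 44*w - 48) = (w - 4)^2*(w^4 + 2*w^3 - 7*w^2 - 8*w + 12) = (w - 4)^2*(w - 2)*(w^3 + 4*w^2 + w - 6) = (w - 4)^2*(w - 2)*(w + 3)*(w^2 + w - 2) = (w - 4)^2*(w - 2)*(w - 1)*(w + 3)*(w + 2)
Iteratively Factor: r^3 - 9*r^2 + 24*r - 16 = (r - 4)*(r^2 - 5*r + 4) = (r - 4)^2*(r - 1)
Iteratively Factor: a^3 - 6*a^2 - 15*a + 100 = (a - 5)*(a^2 - a - 20) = (a - 5)^2*(a + 4)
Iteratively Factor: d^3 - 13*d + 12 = (d - 3)*(d^2 + 3*d - 4) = (d - 3)*(d + 4)*(d - 1)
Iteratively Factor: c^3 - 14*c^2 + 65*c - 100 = (c - 5)*(c^2 - 9*c + 20) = (c - 5)^2*(c - 4)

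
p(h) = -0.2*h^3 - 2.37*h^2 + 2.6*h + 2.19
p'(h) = -0.6*h^2 - 4.74*h + 2.6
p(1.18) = 1.63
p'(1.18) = -3.83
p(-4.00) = -33.33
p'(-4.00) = 11.96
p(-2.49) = -15.89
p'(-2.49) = 10.68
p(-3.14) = -23.15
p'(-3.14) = 11.57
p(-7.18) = -64.63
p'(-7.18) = 5.70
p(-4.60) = -40.45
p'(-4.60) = 11.71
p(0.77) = 2.70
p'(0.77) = -1.41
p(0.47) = 2.87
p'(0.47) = 0.24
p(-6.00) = -55.53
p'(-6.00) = 9.44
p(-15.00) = 104.94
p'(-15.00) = -61.30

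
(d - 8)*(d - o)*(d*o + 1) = d^3*o - d^2*o^2 - 8*d^2*o + d^2 + 8*d*o^2 - d*o - 8*d + 8*o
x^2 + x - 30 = (x - 5)*(x + 6)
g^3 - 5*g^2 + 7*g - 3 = (g - 3)*(g - 1)^2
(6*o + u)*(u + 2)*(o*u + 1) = 6*o^2*u^2 + 12*o^2*u + o*u^3 + 2*o*u^2 + 6*o*u + 12*o + u^2 + 2*u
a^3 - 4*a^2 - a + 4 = (a - 4)*(a - 1)*(a + 1)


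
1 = 1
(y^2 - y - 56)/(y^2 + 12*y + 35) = (y - 8)/(y + 5)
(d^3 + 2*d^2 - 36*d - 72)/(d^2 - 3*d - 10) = (d^2 - 36)/(d - 5)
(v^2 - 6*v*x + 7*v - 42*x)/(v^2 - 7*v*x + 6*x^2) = (-v - 7)/(-v + x)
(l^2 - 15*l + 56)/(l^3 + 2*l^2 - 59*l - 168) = (l - 7)/(l^2 + 10*l + 21)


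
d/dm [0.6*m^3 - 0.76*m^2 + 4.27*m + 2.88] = 1.8*m^2 - 1.52*m + 4.27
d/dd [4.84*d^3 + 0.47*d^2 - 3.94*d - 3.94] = 14.52*d^2 + 0.94*d - 3.94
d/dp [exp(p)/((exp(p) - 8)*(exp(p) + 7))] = (-exp(2*p) - 56)*exp(p)/(exp(4*p) - 2*exp(3*p) - 111*exp(2*p) + 112*exp(p) + 3136)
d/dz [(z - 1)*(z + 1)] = 2*z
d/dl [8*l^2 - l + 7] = 16*l - 1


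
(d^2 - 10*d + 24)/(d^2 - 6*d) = (d - 4)/d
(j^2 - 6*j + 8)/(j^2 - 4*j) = (j - 2)/j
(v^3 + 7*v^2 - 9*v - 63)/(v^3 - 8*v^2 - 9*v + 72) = (v + 7)/(v - 8)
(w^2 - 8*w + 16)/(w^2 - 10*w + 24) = (w - 4)/(w - 6)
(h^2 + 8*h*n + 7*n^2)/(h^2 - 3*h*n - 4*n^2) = (h + 7*n)/(h - 4*n)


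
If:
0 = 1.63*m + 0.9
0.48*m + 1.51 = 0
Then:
No Solution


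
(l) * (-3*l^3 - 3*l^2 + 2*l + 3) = -3*l^4 - 3*l^3 + 2*l^2 + 3*l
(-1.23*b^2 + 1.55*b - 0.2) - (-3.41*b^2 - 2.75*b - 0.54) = 2.18*b^2 + 4.3*b + 0.34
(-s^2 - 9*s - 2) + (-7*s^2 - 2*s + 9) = -8*s^2 - 11*s + 7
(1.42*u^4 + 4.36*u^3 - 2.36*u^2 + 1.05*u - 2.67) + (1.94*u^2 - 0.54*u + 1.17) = 1.42*u^4 + 4.36*u^3 - 0.42*u^2 + 0.51*u - 1.5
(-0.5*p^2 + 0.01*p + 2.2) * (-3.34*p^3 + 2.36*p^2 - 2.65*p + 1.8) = 1.67*p^5 - 1.2134*p^4 - 5.9994*p^3 + 4.2655*p^2 - 5.812*p + 3.96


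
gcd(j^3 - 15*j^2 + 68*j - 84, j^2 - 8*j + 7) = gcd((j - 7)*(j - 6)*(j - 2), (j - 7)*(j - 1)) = j - 7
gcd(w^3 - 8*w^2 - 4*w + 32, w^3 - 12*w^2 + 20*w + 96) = w^2 - 6*w - 16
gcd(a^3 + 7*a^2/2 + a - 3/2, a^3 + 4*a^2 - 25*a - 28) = a + 1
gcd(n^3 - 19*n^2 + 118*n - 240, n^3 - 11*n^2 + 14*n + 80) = n^2 - 13*n + 40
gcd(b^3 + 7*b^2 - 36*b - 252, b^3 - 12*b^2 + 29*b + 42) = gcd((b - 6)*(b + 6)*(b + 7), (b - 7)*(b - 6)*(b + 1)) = b - 6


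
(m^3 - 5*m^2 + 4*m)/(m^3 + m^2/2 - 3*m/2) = 2*(m - 4)/(2*m + 3)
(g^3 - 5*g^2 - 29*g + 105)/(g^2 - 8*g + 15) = (g^2 - 2*g - 35)/(g - 5)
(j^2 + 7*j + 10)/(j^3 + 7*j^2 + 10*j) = 1/j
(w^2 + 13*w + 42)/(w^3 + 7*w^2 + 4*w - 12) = (w + 7)/(w^2 + w - 2)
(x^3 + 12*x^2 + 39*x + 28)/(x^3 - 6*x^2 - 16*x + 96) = (x^2 + 8*x + 7)/(x^2 - 10*x + 24)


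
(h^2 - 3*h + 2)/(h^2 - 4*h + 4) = (h - 1)/(h - 2)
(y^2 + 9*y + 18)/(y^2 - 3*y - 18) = (y + 6)/(y - 6)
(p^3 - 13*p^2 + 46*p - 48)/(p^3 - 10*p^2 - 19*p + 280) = (p^2 - 5*p + 6)/(p^2 - 2*p - 35)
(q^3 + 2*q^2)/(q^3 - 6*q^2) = (q + 2)/(q - 6)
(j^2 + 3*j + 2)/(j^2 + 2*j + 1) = (j + 2)/(j + 1)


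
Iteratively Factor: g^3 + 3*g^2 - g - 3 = (g + 3)*(g^2 - 1) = (g + 1)*(g + 3)*(g - 1)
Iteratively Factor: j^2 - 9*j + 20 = (j - 4)*(j - 5)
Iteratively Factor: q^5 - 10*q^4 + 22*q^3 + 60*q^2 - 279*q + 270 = (q + 3)*(q^4 - 13*q^3 + 61*q^2 - 123*q + 90) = (q - 5)*(q + 3)*(q^3 - 8*q^2 + 21*q - 18) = (q - 5)*(q - 3)*(q + 3)*(q^2 - 5*q + 6) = (q - 5)*(q - 3)^2*(q + 3)*(q - 2)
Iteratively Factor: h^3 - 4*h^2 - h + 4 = (h + 1)*(h^2 - 5*h + 4) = (h - 4)*(h + 1)*(h - 1)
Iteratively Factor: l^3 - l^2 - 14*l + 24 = (l - 2)*(l^2 + l - 12) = (l - 2)*(l + 4)*(l - 3)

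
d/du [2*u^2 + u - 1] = 4*u + 1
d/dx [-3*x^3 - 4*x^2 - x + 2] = -9*x^2 - 8*x - 1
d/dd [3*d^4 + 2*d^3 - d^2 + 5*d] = 12*d^3 + 6*d^2 - 2*d + 5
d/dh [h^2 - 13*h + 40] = 2*h - 13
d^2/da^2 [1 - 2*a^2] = -4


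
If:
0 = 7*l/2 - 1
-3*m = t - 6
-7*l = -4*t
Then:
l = 2/7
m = 11/6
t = 1/2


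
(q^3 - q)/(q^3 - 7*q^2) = (q^2 - 1)/(q*(q - 7))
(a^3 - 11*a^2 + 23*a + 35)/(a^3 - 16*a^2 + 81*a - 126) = (a^2 - 4*a - 5)/(a^2 - 9*a + 18)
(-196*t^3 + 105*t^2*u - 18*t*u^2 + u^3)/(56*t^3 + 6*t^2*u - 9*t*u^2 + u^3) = (-7*t + u)/(2*t + u)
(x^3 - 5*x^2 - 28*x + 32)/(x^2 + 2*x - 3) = (x^2 - 4*x - 32)/(x + 3)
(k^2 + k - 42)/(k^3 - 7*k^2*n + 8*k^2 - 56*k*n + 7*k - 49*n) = (k - 6)/(k^2 - 7*k*n + k - 7*n)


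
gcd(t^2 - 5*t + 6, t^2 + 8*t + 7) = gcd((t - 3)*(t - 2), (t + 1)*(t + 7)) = 1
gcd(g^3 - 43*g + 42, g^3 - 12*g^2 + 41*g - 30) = g^2 - 7*g + 6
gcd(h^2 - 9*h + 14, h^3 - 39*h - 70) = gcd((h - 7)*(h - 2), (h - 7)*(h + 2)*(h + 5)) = h - 7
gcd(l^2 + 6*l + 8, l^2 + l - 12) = l + 4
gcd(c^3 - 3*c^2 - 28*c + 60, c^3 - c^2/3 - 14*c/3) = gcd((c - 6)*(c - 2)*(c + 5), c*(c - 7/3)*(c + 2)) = 1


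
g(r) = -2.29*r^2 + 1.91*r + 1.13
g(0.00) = 1.13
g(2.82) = -11.69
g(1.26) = -0.10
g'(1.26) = -3.86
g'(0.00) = 1.91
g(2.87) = -12.25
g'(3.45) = -13.89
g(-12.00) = -351.55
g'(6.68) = -28.68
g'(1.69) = -5.83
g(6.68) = -88.30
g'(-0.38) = 3.65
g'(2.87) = -11.23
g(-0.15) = 0.79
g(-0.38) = 0.07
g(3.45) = -19.54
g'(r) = 1.91 - 4.58*r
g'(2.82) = -11.01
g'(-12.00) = 56.87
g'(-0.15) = 2.60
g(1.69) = -2.18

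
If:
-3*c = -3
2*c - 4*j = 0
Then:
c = 1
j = 1/2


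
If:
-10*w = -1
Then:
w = 1/10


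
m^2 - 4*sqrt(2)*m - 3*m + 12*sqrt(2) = (m - 3)*(m - 4*sqrt(2))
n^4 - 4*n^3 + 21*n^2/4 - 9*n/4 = n*(n - 3/2)^2*(n - 1)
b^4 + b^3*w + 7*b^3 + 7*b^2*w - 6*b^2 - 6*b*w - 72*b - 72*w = (b - 3)*(b + 4)*(b + 6)*(b + w)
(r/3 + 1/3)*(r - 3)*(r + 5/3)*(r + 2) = r^4/3 + 5*r^3/9 - 7*r^2/3 - 53*r/9 - 10/3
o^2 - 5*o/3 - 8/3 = (o - 8/3)*(o + 1)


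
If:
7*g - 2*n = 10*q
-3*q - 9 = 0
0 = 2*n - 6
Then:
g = -24/7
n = 3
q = -3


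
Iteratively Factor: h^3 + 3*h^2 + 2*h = (h + 1)*(h^2 + 2*h) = (h + 1)*(h + 2)*(h)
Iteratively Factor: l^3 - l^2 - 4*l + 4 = (l - 1)*(l^2 - 4) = (l - 2)*(l - 1)*(l + 2)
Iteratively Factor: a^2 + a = (a)*(a + 1)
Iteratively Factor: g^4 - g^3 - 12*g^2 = (g - 4)*(g^3 + 3*g^2) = g*(g - 4)*(g^2 + 3*g) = g^2*(g - 4)*(g + 3)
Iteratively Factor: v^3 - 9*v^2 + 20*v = (v)*(v^2 - 9*v + 20) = v*(v - 5)*(v - 4)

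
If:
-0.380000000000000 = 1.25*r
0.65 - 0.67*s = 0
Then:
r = -0.30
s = 0.97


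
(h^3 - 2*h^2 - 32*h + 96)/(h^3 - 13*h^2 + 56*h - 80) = (h + 6)/(h - 5)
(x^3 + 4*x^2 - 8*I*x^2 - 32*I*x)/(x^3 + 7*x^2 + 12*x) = (x - 8*I)/(x + 3)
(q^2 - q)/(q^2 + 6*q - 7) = q/(q + 7)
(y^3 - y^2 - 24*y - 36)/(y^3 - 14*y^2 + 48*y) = (y^2 + 5*y + 6)/(y*(y - 8))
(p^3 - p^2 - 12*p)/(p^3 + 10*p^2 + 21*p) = (p - 4)/(p + 7)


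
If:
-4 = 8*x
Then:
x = -1/2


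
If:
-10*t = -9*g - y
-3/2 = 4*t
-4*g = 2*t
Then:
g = 3/16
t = -3/8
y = -87/16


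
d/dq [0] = 0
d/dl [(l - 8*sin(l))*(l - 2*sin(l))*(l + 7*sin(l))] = -3*l^2*cos(l) + 3*l^2 - 6*l*sin(l) - 54*l*sin(2*l) + 336*sin(l)^2*cos(l) - 54*sin(l)^2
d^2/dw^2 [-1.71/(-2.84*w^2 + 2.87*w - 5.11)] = (-27.584352*w^2 + 27.875736*w + 1.71*(5.68*w - 2.87)*(11.36*w - 5.74) - 49.632408)/(2.84*w^2 - 2.87*w + 5.11)^3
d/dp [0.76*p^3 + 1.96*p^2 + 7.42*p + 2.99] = 2.28*p^2 + 3.92*p + 7.42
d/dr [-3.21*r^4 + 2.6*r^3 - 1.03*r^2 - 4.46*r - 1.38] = -12.84*r^3 + 7.8*r^2 - 2.06*r - 4.46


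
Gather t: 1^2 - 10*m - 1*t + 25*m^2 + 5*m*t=25*m^2 - 10*m + t*(5*m - 1) + 1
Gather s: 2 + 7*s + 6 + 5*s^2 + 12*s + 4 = 5*s^2 + 19*s + 12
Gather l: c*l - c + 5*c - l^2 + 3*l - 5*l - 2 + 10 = 4*c - l^2 + l*(c - 2) + 8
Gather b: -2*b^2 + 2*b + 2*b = -2*b^2 + 4*b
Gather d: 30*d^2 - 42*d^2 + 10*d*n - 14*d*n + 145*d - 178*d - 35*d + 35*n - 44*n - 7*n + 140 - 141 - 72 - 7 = -12*d^2 + d*(-4*n - 68) - 16*n - 80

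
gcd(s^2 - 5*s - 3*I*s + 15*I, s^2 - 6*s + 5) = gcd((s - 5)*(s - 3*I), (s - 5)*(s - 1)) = s - 5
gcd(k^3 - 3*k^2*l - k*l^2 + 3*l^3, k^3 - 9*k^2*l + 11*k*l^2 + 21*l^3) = k^2 - 2*k*l - 3*l^2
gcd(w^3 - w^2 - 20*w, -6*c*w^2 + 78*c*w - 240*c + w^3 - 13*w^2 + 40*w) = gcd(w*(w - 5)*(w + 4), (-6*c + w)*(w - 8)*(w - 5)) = w - 5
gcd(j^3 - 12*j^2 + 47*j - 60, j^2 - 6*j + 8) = j - 4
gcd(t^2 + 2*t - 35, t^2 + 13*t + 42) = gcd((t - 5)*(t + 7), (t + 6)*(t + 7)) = t + 7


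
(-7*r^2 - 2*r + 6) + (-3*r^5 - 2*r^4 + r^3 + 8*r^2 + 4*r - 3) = -3*r^5 - 2*r^4 + r^3 + r^2 + 2*r + 3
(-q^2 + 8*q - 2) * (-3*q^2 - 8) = 3*q^4 - 24*q^3 + 14*q^2 - 64*q + 16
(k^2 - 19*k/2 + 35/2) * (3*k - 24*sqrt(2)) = 3*k^3 - 24*sqrt(2)*k^2 - 57*k^2/2 + 105*k/2 + 228*sqrt(2)*k - 420*sqrt(2)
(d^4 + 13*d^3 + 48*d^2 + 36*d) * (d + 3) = d^5 + 16*d^4 + 87*d^3 + 180*d^2 + 108*d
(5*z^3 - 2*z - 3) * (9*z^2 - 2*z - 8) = 45*z^5 - 10*z^4 - 58*z^3 - 23*z^2 + 22*z + 24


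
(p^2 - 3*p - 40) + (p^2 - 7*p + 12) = 2*p^2 - 10*p - 28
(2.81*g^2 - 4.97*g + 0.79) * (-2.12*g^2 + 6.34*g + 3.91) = -5.9572*g^4 + 28.3518*g^3 - 22.1975*g^2 - 14.4241*g + 3.0889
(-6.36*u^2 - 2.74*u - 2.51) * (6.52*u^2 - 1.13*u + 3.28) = -41.4672*u^4 - 10.678*u^3 - 34.1298*u^2 - 6.1509*u - 8.2328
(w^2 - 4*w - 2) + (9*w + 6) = w^2 + 5*w + 4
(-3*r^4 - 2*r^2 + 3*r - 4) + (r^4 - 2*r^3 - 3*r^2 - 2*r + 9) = -2*r^4 - 2*r^3 - 5*r^2 + r + 5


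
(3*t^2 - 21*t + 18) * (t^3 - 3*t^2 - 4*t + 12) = 3*t^5 - 30*t^4 + 69*t^3 + 66*t^2 - 324*t + 216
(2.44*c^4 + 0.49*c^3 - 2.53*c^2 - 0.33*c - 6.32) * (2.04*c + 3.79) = 4.9776*c^5 + 10.2472*c^4 - 3.3041*c^3 - 10.2619*c^2 - 14.1435*c - 23.9528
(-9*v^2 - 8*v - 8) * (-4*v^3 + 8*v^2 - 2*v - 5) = 36*v^5 - 40*v^4 - 14*v^3 - 3*v^2 + 56*v + 40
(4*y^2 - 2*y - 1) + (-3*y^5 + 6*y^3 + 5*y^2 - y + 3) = -3*y^5 + 6*y^3 + 9*y^2 - 3*y + 2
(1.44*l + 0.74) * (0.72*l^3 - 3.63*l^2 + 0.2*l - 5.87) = 1.0368*l^4 - 4.6944*l^3 - 2.3982*l^2 - 8.3048*l - 4.3438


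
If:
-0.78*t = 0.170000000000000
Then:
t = -0.22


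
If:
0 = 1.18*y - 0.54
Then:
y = 0.46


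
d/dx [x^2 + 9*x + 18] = 2*x + 9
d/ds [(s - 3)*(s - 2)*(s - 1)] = 3*s^2 - 12*s + 11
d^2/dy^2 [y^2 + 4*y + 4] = 2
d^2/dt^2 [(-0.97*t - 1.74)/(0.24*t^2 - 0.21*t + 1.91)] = (-(0.48*t - 0.21)*(0.96*t - 0.42)*(0.97*t + 1.74) + (1.3968*t + 0.4278)*(0.24*t^2 - 0.21*t + 1.91))/(0.24*t^2 - 0.21*t + 1.91)^3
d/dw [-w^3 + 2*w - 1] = 2 - 3*w^2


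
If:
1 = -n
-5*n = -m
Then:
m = -5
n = -1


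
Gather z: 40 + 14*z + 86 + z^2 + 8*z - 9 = z^2 + 22*z + 117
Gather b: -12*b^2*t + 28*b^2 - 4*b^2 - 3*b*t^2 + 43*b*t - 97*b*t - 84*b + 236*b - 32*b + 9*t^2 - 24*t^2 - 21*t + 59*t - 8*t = b^2*(24 - 12*t) + b*(-3*t^2 - 54*t + 120) - 15*t^2 + 30*t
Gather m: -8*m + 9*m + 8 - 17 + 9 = m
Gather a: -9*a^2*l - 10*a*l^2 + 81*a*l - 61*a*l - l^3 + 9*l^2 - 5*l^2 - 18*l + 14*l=-9*a^2*l + a*(-10*l^2 + 20*l) - l^3 + 4*l^2 - 4*l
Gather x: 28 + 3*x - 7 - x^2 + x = -x^2 + 4*x + 21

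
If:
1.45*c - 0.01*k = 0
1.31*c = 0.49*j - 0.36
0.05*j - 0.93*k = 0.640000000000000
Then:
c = -0.00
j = 0.72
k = -0.65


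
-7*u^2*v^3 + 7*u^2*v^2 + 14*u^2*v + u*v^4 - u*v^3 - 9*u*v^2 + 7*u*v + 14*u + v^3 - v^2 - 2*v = (-7*u + v)*(v - 2)*(v + 1)*(u*v + 1)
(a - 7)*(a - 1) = a^2 - 8*a + 7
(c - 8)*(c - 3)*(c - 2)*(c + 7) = c^4 - 6*c^3 - 45*c^2 + 274*c - 336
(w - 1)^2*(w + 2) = w^3 - 3*w + 2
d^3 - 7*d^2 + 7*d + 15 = (d - 5)*(d - 3)*(d + 1)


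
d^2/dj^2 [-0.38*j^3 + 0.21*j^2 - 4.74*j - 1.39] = 0.42 - 2.28*j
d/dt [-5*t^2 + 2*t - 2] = 2 - 10*t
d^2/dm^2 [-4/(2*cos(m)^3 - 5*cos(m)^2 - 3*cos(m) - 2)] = 32*(2*(10*cos(m) - 3*cos(2*m))^2*sin(m)^2 + (3*cos(m) + 20*cos(2*m) - 9*cos(3*m))*(-2*cos(m)^3 + 5*cos(m)^2 + 3*cos(m) + 2)/2)/(3*cos(m) + 5*cos(2*m) - cos(3*m) + 9)^3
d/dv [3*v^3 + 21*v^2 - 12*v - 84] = 9*v^2 + 42*v - 12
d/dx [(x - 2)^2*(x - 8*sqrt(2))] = (x - 2)*(3*x - 16*sqrt(2) - 2)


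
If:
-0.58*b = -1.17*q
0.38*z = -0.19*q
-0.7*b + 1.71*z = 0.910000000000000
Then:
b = -0.81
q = -0.40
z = 0.20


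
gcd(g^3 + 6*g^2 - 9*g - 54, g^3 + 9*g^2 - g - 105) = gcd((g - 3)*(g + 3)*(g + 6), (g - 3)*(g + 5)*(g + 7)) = g - 3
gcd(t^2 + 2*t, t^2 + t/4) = t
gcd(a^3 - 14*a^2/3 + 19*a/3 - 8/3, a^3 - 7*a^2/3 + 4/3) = a - 1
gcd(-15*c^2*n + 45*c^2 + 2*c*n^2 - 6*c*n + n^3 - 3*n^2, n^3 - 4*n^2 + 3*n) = n - 3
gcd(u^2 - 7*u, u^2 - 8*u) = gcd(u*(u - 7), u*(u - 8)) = u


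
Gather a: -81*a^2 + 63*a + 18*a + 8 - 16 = -81*a^2 + 81*a - 8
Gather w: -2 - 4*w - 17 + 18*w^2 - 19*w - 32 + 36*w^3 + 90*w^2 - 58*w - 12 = 36*w^3 + 108*w^2 - 81*w - 63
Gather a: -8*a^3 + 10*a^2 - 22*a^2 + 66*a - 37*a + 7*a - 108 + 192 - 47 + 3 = -8*a^3 - 12*a^2 + 36*a + 40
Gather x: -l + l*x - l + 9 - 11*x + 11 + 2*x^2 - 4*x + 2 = -2*l + 2*x^2 + x*(l - 15) + 22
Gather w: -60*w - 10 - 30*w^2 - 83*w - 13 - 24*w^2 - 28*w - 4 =-54*w^2 - 171*w - 27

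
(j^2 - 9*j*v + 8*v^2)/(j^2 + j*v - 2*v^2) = (j - 8*v)/(j + 2*v)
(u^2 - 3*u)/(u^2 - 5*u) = (u - 3)/(u - 5)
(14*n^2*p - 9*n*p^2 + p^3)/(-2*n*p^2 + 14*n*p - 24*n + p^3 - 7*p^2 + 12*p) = p*(-7*n + p)/(p^2 - 7*p + 12)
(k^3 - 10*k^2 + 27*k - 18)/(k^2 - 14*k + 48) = (k^2 - 4*k + 3)/(k - 8)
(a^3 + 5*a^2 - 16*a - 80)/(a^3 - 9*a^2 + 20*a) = (a^2 + 9*a + 20)/(a*(a - 5))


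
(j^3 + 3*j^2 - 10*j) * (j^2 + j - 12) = j^5 + 4*j^4 - 19*j^3 - 46*j^2 + 120*j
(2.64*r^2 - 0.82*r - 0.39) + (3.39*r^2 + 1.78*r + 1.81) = 6.03*r^2 + 0.96*r + 1.42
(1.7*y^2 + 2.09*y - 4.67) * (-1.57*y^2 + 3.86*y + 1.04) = -2.669*y^4 + 3.2807*y^3 + 17.1673*y^2 - 15.8526*y - 4.8568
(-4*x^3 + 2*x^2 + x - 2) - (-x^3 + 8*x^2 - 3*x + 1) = -3*x^3 - 6*x^2 + 4*x - 3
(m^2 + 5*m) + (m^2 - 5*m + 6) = 2*m^2 + 6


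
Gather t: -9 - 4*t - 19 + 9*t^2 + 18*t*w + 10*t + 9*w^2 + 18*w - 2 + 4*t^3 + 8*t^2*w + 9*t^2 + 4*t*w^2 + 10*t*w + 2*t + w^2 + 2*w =4*t^3 + t^2*(8*w + 18) + t*(4*w^2 + 28*w + 8) + 10*w^2 + 20*w - 30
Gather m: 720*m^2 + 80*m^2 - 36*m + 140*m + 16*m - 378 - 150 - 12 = 800*m^2 + 120*m - 540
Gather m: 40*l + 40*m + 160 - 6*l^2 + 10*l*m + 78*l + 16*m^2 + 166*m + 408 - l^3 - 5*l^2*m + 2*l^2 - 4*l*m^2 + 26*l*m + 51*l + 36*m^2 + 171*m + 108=-l^3 - 4*l^2 + 169*l + m^2*(52 - 4*l) + m*(-5*l^2 + 36*l + 377) + 676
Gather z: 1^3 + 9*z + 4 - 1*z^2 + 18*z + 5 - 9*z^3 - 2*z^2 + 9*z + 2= -9*z^3 - 3*z^2 + 36*z + 12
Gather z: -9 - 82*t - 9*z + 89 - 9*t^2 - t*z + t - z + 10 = -9*t^2 - 81*t + z*(-t - 10) + 90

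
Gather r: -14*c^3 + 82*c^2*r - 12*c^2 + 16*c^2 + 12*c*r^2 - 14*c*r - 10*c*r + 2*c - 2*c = -14*c^3 + 4*c^2 + 12*c*r^2 + r*(82*c^2 - 24*c)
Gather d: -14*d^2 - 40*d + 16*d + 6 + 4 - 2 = -14*d^2 - 24*d + 8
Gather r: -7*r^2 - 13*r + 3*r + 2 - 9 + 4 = -7*r^2 - 10*r - 3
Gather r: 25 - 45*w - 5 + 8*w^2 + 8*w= 8*w^2 - 37*w + 20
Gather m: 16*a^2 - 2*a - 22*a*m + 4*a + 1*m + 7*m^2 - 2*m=16*a^2 + 2*a + 7*m^2 + m*(-22*a - 1)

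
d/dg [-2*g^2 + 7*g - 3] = 7 - 4*g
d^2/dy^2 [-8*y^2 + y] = -16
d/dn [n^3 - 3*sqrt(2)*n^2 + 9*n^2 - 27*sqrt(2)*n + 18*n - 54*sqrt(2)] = 3*n^2 - 6*sqrt(2)*n + 18*n - 27*sqrt(2) + 18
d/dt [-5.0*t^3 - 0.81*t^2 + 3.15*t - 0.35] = -15.0*t^2 - 1.62*t + 3.15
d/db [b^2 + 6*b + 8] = 2*b + 6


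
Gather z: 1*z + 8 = z + 8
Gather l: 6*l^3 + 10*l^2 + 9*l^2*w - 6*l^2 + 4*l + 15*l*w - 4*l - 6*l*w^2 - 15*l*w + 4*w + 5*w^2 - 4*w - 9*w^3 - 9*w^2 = 6*l^3 + l^2*(9*w + 4) - 6*l*w^2 - 9*w^3 - 4*w^2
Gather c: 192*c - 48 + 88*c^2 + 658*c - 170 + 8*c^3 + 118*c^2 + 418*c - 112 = 8*c^3 + 206*c^2 + 1268*c - 330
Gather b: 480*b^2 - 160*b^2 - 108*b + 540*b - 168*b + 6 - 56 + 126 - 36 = 320*b^2 + 264*b + 40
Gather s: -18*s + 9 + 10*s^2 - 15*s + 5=10*s^2 - 33*s + 14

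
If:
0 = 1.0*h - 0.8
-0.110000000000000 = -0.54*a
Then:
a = 0.20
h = 0.80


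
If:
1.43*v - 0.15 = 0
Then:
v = 0.10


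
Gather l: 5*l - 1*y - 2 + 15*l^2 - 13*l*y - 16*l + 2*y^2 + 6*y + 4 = 15*l^2 + l*(-13*y - 11) + 2*y^2 + 5*y + 2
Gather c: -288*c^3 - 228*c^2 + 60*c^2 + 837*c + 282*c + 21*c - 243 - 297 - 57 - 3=-288*c^3 - 168*c^2 + 1140*c - 600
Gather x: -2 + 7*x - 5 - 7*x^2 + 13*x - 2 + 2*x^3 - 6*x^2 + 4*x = 2*x^3 - 13*x^2 + 24*x - 9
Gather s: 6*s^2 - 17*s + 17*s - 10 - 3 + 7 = 6*s^2 - 6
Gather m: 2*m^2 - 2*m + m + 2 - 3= 2*m^2 - m - 1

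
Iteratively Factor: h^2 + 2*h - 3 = (h - 1)*(h + 3)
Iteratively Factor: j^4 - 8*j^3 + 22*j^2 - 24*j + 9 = (j - 3)*(j^3 - 5*j^2 + 7*j - 3) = (j - 3)*(j - 1)*(j^2 - 4*j + 3) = (j - 3)*(j - 1)^2*(j - 3)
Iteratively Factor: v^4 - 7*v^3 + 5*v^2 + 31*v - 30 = (v + 2)*(v^3 - 9*v^2 + 23*v - 15) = (v - 3)*(v + 2)*(v^2 - 6*v + 5) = (v - 5)*(v - 3)*(v + 2)*(v - 1)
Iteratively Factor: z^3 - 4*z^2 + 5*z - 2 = (z - 1)*(z^2 - 3*z + 2) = (z - 1)^2*(z - 2)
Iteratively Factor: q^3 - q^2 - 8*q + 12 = (q - 2)*(q^2 + q - 6) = (q - 2)*(q + 3)*(q - 2)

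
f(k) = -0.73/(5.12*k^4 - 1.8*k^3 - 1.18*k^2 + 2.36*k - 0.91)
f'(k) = -0.73*(-20.48*k^3 + 5.4*k^2 + 2.36*k - 2.36)/(5.12*k^4 - 1.8*k^3 - 1.18*k^2 + 2.36*k - 0.91)^2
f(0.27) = 1.99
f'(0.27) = 9.39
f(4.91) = -0.00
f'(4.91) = 0.00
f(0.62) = -1.71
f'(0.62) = 14.81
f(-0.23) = 0.49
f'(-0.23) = 0.79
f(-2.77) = -0.00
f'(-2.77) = -0.00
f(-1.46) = -0.03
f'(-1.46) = -0.10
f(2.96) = -0.00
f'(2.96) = 0.00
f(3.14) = -0.00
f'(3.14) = 0.00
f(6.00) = -0.00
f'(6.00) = 0.00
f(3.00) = -0.00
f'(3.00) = 0.00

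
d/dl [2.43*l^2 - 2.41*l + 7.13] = 4.86*l - 2.41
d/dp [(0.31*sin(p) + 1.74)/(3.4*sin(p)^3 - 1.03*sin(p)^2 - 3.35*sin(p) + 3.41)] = (-2.108*sin(p)^3 - 17.4287*sin(p)^2 + 3.5844*sin(p) + 6.8861)*cos(p)/(11.56*sin(p)^6 - 7.004*sin(p)^5 - 21.7191*sin(p)^4 + 30.089*sin(p)^3 + 4.1979*sin(p)^2 - 22.847*sin(p) + 11.6281)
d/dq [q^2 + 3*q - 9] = 2*q + 3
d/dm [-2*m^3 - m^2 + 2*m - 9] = -6*m^2 - 2*m + 2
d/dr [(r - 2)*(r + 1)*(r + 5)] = 3*r^2 + 8*r - 7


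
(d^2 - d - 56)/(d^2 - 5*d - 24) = (d + 7)/(d + 3)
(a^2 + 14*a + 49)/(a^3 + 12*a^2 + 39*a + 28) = (a + 7)/(a^2 + 5*a + 4)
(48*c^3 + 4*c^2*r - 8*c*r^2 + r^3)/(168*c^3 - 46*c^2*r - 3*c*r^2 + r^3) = (2*c + r)/(7*c + r)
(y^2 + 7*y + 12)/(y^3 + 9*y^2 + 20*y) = (y + 3)/(y*(y + 5))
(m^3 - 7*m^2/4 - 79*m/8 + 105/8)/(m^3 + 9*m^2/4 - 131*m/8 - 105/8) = (4*m^2 + 7*m - 15)/(4*m^2 + 23*m + 15)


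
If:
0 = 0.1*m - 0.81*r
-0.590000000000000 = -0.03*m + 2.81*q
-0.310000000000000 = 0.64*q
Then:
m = -25.70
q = -0.48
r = -3.17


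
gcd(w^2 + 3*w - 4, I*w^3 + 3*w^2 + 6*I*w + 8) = 1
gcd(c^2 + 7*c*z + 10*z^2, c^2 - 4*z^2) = c + 2*z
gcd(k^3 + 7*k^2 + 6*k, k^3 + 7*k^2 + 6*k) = k^3 + 7*k^2 + 6*k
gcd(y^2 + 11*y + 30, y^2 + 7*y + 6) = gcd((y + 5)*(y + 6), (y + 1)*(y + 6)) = y + 6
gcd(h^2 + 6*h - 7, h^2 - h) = h - 1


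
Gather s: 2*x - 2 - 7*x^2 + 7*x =-7*x^2 + 9*x - 2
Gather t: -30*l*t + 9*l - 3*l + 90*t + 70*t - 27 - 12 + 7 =6*l + t*(160 - 30*l) - 32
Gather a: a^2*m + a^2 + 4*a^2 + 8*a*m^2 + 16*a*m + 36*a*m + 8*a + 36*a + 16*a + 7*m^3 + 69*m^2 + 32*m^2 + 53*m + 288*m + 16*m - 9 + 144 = a^2*(m + 5) + a*(8*m^2 + 52*m + 60) + 7*m^3 + 101*m^2 + 357*m + 135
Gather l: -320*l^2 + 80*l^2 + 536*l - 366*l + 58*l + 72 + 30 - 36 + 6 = -240*l^2 + 228*l + 72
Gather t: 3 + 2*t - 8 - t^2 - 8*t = -t^2 - 6*t - 5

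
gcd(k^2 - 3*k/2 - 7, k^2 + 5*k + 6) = k + 2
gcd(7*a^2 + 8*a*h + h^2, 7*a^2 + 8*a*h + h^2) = 7*a^2 + 8*a*h + h^2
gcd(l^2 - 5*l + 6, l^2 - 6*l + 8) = l - 2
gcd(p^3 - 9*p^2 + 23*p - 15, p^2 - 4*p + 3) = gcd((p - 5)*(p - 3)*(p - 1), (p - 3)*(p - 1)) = p^2 - 4*p + 3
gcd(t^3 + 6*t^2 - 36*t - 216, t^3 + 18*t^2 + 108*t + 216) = t^2 + 12*t + 36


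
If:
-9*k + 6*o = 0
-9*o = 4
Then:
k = -8/27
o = -4/9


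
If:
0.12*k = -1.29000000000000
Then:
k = -10.75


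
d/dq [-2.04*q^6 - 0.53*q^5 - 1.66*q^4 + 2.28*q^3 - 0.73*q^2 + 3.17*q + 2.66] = -12.24*q^5 - 2.65*q^4 - 6.64*q^3 + 6.84*q^2 - 1.46*q + 3.17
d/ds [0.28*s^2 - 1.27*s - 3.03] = 0.56*s - 1.27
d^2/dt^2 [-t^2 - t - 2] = -2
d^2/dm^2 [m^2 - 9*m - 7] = 2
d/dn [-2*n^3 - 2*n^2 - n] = -6*n^2 - 4*n - 1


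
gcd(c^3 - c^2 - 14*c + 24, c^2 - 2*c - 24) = c + 4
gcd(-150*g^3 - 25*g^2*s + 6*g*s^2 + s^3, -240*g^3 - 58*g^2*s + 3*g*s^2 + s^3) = 30*g^2 + 11*g*s + s^2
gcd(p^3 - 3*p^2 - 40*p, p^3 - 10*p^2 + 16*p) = p^2 - 8*p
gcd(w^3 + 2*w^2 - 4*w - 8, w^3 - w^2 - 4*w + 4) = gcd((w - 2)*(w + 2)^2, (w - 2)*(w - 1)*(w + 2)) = w^2 - 4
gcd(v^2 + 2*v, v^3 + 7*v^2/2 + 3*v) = v^2 + 2*v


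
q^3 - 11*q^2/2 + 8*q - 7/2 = (q - 7/2)*(q - 1)^2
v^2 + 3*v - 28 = (v - 4)*(v + 7)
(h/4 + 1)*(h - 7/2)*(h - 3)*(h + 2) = h^4/4 - h^3/8 - 41*h^2/8 + 11*h/4 + 21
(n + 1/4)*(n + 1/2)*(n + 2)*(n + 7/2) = n^4 + 25*n^3/4 + 45*n^2/4 + 95*n/16 + 7/8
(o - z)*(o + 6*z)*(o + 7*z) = o^3 + 12*o^2*z + 29*o*z^2 - 42*z^3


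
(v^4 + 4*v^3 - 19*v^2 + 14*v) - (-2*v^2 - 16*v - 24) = v^4 + 4*v^3 - 17*v^2 + 30*v + 24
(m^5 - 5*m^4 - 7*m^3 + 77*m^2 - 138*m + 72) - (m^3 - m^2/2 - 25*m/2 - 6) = m^5 - 5*m^4 - 8*m^3 + 155*m^2/2 - 251*m/2 + 78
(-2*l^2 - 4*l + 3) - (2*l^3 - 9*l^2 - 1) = -2*l^3 + 7*l^2 - 4*l + 4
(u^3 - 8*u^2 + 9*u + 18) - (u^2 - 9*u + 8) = u^3 - 9*u^2 + 18*u + 10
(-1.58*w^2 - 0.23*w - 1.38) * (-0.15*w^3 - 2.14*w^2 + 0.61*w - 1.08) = 0.237*w^5 + 3.4157*w^4 - 0.2646*w^3 + 4.5193*w^2 - 0.5934*w + 1.4904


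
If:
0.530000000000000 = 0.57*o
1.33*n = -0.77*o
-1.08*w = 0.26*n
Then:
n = -0.54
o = 0.93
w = 0.13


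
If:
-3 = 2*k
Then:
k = -3/2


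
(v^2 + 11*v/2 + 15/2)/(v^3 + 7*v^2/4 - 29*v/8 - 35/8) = 4*(v + 3)/(4*v^2 - 3*v - 7)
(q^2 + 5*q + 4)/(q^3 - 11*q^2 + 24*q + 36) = (q + 4)/(q^2 - 12*q + 36)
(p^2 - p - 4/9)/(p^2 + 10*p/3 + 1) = (p - 4/3)/(p + 3)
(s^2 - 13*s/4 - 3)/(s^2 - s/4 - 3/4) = (s - 4)/(s - 1)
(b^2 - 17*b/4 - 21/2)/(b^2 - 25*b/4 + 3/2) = (4*b + 7)/(4*b - 1)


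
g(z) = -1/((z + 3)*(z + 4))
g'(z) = 1/((z + 3)*(z + 4)^2) + 1/((z + 3)^2*(z + 4)) = (2*z + 7)/((z + 3)^2*(z + 4)^2)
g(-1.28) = -0.21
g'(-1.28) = 0.20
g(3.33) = -0.02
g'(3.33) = 0.01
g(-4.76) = -0.75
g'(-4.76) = -1.41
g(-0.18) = -0.09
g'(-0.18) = 0.06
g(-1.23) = -0.20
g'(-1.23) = 0.19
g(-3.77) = 5.65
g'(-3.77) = -17.22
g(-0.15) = -0.09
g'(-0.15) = 0.06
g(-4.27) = -2.92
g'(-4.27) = -13.10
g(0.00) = -0.08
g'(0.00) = 0.05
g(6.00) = -0.01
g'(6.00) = 0.00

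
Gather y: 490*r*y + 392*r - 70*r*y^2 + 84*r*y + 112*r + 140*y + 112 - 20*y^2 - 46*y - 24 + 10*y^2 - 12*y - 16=504*r + y^2*(-70*r - 10) + y*(574*r + 82) + 72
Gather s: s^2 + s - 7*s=s^2 - 6*s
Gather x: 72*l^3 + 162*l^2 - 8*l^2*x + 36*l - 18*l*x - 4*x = 72*l^3 + 162*l^2 + 36*l + x*(-8*l^2 - 18*l - 4)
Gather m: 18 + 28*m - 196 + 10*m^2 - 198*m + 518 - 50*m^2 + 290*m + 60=-40*m^2 + 120*m + 400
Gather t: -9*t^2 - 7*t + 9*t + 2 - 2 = -9*t^2 + 2*t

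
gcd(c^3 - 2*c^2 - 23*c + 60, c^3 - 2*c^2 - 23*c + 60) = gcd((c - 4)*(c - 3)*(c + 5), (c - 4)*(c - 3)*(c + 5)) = c^3 - 2*c^2 - 23*c + 60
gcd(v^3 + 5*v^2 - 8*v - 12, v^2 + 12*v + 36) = v + 6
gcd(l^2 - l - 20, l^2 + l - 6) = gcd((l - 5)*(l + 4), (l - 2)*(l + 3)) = 1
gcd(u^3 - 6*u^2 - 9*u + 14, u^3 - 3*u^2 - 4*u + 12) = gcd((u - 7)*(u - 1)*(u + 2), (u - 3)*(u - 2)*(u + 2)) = u + 2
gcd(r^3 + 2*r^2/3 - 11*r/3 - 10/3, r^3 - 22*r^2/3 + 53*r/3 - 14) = r - 2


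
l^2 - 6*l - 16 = (l - 8)*(l + 2)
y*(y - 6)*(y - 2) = y^3 - 8*y^2 + 12*y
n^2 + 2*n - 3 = (n - 1)*(n + 3)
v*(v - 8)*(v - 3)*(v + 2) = v^4 - 9*v^3 + 2*v^2 + 48*v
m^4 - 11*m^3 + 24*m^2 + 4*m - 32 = (m - 8)*(m - 2)^2*(m + 1)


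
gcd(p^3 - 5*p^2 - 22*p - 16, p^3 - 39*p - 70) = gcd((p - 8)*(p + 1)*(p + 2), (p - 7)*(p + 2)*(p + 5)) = p + 2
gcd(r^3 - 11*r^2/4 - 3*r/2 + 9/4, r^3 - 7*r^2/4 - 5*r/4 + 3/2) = r^2 + r/4 - 3/4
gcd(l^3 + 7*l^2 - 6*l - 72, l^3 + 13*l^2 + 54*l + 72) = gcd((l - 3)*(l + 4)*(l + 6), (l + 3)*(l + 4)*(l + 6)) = l^2 + 10*l + 24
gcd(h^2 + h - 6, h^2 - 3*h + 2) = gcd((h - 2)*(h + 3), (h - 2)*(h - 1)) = h - 2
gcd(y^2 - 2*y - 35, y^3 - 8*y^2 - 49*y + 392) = y - 7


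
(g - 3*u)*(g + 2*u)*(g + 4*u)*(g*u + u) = g^4*u + 3*g^3*u^2 + g^3*u - 10*g^2*u^3 + 3*g^2*u^2 - 24*g*u^4 - 10*g*u^3 - 24*u^4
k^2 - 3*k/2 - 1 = (k - 2)*(k + 1/2)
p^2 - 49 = (p - 7)*(p + 7)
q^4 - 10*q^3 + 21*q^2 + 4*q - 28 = (q - 7)*(q - 2)^2*(q + 1)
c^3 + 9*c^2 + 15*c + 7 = (c + 1)^2*(c + 7)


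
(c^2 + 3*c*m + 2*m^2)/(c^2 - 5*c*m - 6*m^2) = (c + 2*m)/(c - 6*m)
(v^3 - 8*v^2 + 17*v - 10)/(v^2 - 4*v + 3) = (v^2 - 7*v + 10)/(v - 3)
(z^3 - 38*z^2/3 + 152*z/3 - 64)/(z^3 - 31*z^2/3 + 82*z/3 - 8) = (3*z - 8)/(3*z - 1)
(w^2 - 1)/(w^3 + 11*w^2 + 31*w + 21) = (w - 1)/(w^2 + 10*w + 21)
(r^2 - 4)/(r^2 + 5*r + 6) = (r - 2)/(r + 3)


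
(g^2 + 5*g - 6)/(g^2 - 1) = (g + 6)/(g + 1)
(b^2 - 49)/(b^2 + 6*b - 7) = (b - 7)/(b - 1)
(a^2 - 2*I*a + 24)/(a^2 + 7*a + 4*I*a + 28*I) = (a - 6*I)/(a + 7)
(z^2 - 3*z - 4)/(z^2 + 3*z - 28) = (z + 1)/(z + 7)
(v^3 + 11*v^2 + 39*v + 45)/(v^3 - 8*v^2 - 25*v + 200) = (v^2 + 6*v + 9)/(v^2 - 13*v + 40)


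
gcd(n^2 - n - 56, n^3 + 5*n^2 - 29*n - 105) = n + 7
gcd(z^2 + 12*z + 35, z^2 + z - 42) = z + 7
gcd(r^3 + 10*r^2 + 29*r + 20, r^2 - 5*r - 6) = r + 1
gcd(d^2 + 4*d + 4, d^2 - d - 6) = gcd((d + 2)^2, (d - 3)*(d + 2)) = d + 2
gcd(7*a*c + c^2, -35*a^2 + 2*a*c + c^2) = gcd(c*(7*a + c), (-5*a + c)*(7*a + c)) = 7*a + c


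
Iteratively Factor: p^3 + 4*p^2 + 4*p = (p + 2)*(p^2 + 2*p) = (p + 2)^2*(p)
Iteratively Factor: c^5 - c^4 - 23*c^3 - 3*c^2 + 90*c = (c - 5)*(c^4 + 4*c^3 - 3*c^2 - 18*c) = (c - 5)*(c + 3)*(c^3 + c^2 - 6*c) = c*(c - 5)*(c + 3)*(c^2 + c - 6) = c*(c - 5)*(c + 3)^2*(c - 2)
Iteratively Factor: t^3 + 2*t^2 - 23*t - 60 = (t + 4)*(t^2 - 2*t - 15) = (t - 5)*(t + 4)*(t + 3)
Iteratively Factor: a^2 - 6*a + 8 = (a - 4)*(a - 2)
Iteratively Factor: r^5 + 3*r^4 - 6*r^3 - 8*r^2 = (r + 4)*(r^4 - r^3 - 2*r^2) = (r + 1)*(r + 4)*(r^3 - 2*r^2) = r*(r + 1)*(r + 4)*(r^2 - 2*r) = r^2*(r + 1)*(r + 4)*(r - 2)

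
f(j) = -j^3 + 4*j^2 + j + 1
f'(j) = -3*j^2 + 8*j + 1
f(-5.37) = 265.83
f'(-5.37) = -128.47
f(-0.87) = 3.82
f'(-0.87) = -8.23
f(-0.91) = 4.16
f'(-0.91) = -8.76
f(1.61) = 8.81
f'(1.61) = 6.10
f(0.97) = 4.82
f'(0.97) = 5.94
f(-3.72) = 104.11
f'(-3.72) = -70.28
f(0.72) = 3.42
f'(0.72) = 5.20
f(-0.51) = 1.66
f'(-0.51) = -3.86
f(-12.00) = 2293.00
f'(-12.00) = -527.00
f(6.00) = -65.00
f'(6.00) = -59.00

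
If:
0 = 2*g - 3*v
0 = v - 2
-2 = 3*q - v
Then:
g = 3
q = 0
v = 2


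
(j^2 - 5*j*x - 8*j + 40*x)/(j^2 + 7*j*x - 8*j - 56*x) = (j - 5*x)/(j + 7*x)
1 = 1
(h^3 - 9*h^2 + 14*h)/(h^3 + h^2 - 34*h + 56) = h*(h - 7)/(h^2 + 3*h - 28)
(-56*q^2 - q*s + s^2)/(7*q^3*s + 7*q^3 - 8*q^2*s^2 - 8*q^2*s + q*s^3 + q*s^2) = (-56*q^2 - q*s + s^2)/(q*(7*q^2*s + 7*q^2 - 8*q*s^2 - 8*q*s + s^3 + s^2))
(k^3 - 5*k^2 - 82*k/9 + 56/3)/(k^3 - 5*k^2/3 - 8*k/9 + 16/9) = (3*k^2 - 11*k - 42)/(3*k^2 - k - 4)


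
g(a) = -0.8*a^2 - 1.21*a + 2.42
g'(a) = -1.6*a - 1.21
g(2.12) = -3.74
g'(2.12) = -4.60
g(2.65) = -6.40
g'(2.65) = -5.45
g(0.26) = 2.05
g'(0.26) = -1.63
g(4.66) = -20.59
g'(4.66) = -8.67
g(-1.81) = 1.99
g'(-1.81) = 1.69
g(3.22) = -9.77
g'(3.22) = -6.36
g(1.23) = -0.28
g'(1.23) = -3.18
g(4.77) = -21.55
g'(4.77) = -8.84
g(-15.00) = -159.43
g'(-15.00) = 22.79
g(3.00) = -8.41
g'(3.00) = -6.01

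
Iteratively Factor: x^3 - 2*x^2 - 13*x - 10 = (x - 5)*(x^2 + 3*x + 2) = (x - 5)*(x + 1)*(x + 2)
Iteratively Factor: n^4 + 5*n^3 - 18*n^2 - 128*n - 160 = (n + 2)*(n^3 + 3*n^2 - 24*n - 80) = (n + 2)*(n + 4)*(n^2 - n - 20) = (n + 2)*(n + 4)^2*(n - 5)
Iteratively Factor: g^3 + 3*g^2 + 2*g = (g + 1)*(g^2 + 2*g) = g*(g + 1)*(g + 2)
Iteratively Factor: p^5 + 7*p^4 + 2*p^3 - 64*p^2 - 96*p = (p - 3)*(p^4 + 10*p^3 + 32*p^2 + 32*p) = (p - 3)*(p + 2)*(p^3 + 8*p^2 + 16*p) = p*(p - 3)*(p + 2)*(p^2 + 8*p + 16) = p*(p - 3)*(p + 2)*(p + 4)*(p + 4)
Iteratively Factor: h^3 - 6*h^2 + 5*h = (h - 1)*(h^2 - 5*h) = h*(h - 1)*(h - 5)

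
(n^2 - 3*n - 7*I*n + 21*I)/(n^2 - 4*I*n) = (n^2 - 3*n - 7*I*n + 21*I)/(n*(n - 4*I))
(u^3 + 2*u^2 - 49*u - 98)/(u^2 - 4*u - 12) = (u^2 - 49)/(u - 6)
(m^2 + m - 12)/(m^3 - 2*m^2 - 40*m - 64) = (m - 3)/(m^2 - 6*m - 16)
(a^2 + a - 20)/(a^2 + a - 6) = (a^2 + a - 20)/(a^2 + a - 6)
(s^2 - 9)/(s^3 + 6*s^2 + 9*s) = (s - 3)/(s*(s + 3))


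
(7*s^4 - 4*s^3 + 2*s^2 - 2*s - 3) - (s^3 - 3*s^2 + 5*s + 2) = 7*s^4 - 5*s^3 + 5*s^2 - 7*s - 5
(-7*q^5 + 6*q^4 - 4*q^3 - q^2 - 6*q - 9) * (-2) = 14*q^5 - 12*q^4 + 8*q^3 + 2*q^2 + 12*q + 18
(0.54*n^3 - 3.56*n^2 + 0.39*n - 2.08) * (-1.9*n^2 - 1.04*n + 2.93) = -1.026*n^5 + 6.2024*n^4 + 4.5436*n^3 - 6.8844*n^2 + 3.3059*n - 6.0944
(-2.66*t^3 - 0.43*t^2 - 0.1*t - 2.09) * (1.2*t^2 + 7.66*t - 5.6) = -3.192*t^5 - 20.8916*t^4 + 11.4822*t^3 - 0.866*t^2 - 15.4494*t + 11.704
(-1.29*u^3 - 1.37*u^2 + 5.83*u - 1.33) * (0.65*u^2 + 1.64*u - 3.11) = -0.8385*u^5 - 3.0061*u^4 + 5.5546*u^3 + 12.9574*u^2 - 20.3125*u + 4.1363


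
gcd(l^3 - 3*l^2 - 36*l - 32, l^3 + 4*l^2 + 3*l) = l + 1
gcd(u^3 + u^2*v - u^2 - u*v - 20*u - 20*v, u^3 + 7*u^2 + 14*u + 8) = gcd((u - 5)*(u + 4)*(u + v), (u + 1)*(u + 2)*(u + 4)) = u + 4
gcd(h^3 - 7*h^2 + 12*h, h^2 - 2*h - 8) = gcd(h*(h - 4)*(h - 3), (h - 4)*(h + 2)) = h - 4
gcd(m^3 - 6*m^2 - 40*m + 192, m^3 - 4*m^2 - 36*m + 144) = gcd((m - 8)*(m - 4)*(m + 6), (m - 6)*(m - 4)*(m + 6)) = m^2 + 2*m - 24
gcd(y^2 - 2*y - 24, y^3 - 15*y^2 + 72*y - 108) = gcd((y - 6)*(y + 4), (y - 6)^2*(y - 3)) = y - 6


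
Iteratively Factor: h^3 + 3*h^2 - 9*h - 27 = (h + 3)*(h^2 - 9) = (h - 3)*(h + 3)*(h + 3)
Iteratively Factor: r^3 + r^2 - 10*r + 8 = (r - 2)*(r^2 + 3*r - 4) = (r - 2)*(r + 4)*(r - 1)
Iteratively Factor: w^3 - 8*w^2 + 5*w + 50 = (w - 5)*(w^2 - 3*w - 10) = (w - 5)*(w + 2)*(w - 5)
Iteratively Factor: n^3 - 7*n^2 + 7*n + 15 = (n - 3)*(n^2 - 4*n - 5) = (n - 5)*(n - 3)*(n + 1)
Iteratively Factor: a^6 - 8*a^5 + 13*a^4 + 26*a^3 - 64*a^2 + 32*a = (a - 1)*(a^5 - 7*a^4 + 6*a^3 + 32*a^2 - 32*a) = (a - 4)*(a - 1)*(a^4 - 3*a^3 - 6*a^2 + 8*a) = (a - 4)*(a - 1)*(a + 2)*(a^3 - 5*a^2 + 4*a) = (a - 4)^2*(a - 1)*(a + 2)*(a^2 - a) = (a - 4)^2*(a - 1)^2*(a + 2)*(a)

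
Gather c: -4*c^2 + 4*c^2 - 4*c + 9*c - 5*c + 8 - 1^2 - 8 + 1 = 0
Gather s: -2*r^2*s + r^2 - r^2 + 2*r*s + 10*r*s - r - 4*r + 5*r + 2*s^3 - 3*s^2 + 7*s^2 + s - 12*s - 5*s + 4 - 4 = 2*s^3 + 4*s^2 + s*(-2*r^2 + 12*r - 16)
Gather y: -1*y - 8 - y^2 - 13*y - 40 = -y^2 - 14*y - 48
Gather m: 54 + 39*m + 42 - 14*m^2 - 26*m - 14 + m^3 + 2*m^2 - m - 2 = m^3 - 12*m^2 + 12*m + 80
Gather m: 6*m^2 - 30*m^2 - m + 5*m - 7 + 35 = -24*m^2 + 4*m + 28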